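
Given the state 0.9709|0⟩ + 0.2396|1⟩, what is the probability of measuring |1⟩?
0.05741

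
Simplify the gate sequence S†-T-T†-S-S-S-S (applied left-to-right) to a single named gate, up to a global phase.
S†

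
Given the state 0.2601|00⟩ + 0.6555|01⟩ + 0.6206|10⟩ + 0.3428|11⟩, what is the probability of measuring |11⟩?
0.1175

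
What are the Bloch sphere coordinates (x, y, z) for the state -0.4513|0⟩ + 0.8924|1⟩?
(-0.8055, 0, -0.5927)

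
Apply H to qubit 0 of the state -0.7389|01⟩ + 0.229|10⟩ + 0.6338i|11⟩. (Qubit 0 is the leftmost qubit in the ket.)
0.1619|00⟩ + (-0.5225 + 0.4482i)|01⟩ - 0.1619|10⟩ + (-0.5225 - 0.4482i)|11⟩

H on qubit 0 mixes each pair of kets that differ only in qubit 0: amplitudes (a, b) of (|…0…⟩, |…1…⟩) become ((a + b)/√2, (a − b)/√2). Kets absent from the input have amplitude 0.
(|00⟩, |10⟩): (a, b) = (0, 0.229) → (0.1619, -0.1619)
(|01⟩, |11⟩): (a, b) = (-0.7389, 0.6338i) → ((-0.5225 + 0.4482i), (-0.5225 - 0.4482i))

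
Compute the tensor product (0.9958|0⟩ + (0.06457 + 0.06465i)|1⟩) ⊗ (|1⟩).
0.9958|01⟩ + (0.06457 + 0.06465i)|11⟩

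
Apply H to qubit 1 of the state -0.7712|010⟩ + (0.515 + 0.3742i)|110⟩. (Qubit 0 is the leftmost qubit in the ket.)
-0.5453|000⟩ + 0.5453|010⟩ + (0.3642 + 0.2646i)|100⟩ + (-0.3642 - 0.2646i)|110⟩

H on qubit 1 mixes each pair of kets that differ only in qubit 1: amplitudes (a, b) of (|…0…⟩, |…1…⟩) become ((a + b)/√2, (a − b)/√2). Kets absent from the input have amplitude 0.
(|000⟩, |010⟩): (a, b) = (0, -0.7712) → (-0.5453, 0.5453)
(|100⟩, |110⟩): (a, b) = (0, (0.515 + 0.3742i)) → ((0.3642 + 0.2646i), (-0.3642 - 0.2646i))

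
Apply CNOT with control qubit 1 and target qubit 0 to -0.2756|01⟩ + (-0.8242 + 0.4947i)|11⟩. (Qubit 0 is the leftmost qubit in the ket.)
(-0.8242 + 0.4947i)|01⟩ - 0.2756|11⟩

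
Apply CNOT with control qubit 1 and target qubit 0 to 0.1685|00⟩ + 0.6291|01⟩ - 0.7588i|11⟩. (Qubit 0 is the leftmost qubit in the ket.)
0.1685|00⟩ - 0.7588i|01⟩ + 0.6291|11⟩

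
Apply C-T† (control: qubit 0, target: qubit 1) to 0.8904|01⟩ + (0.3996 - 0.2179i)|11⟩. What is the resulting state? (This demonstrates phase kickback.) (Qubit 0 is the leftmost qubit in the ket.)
0.8904|01⟩ + (0.1285 - 0.4366i)|11⟩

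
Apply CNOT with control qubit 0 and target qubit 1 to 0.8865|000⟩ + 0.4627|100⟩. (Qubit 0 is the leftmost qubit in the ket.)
0.8865|000⟩ + 0.4627|110⟩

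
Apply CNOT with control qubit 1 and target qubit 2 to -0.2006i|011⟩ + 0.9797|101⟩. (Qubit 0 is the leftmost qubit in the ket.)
-0.2006i|010⟩ + 0.9797|101⟩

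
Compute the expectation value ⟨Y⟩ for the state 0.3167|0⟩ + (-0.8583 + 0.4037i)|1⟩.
0.2557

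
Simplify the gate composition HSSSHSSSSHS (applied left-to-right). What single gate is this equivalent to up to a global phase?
H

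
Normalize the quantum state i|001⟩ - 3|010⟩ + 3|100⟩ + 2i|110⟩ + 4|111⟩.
0.1601i|001⟩ - 0.4804|010⟩ + 0.4804|100⟩ + 0.3203i|110⟩ + 0.6405|111⟩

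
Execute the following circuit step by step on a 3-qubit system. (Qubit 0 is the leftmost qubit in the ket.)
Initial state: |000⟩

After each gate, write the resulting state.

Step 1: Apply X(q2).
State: |001⟩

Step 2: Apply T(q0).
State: |001⟩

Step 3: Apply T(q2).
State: (1/√2 + (1/√2)i)|001⟩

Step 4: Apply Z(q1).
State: (1/√2 + (1/√2)i)|001⟩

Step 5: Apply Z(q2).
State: (-1/√2 - (1/√2)i)|001⟩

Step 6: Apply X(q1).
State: (-1/√2 - (1/√2)i)|011⟩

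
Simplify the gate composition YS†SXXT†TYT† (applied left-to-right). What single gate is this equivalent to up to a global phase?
T†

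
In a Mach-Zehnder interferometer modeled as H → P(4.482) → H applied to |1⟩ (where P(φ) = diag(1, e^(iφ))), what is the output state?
(0.6142 + 0.4868i)|0⟩ + (0.3858 - 0.4868i)|1⟩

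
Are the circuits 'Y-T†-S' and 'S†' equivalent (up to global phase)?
No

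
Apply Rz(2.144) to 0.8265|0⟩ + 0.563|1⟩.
(0.3954 - 0.7258i)|0⟩ + (0.2693 + 0.4944i)|1⟩

Rz(2.144) = [[e^(−iθ/2), 0], [0, e^(iθ/2)]] with e^(±iθ/2) = cos(θ/2) ± i·sin(θ/2); θ = 2.144, cos(θ/2) ≈ 0.478369, sin(θ/2) ≈ 0.878159.
With a = amp(|0⟩) = 0.8265 and b = amp(|1⟩) = 0.563:
new amp(|0⟩) = (0.478369 - 0.878159i)·a = (0.3954 - 0.7258i)
new amp(|1⟩) = (0.478369 + 0.878159i)·b = (0.2693 + 0.4944i)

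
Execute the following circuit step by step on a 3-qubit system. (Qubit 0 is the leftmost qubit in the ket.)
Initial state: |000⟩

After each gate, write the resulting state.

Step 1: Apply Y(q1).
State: i|010⟩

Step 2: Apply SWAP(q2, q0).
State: i|010⟩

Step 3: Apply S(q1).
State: -|010⟩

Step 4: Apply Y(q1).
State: i|000⟩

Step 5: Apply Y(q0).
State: -|100⟩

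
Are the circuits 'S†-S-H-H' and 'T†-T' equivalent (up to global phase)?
Yes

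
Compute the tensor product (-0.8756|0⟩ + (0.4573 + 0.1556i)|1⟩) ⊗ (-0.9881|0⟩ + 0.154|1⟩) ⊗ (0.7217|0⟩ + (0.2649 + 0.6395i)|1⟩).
0.6244|000⟩ + (0.2292 + 0.5533i)|001⟩ - 0.09732|010⟩ + (-0.03572 - 0.08623i)|011⟩ + (-0.3261 - 0.111i)|100⟩ + (-0.02138 - 0.3297i)|101⟩ + (0.05083 + 0.01729i)|110⟩ + (0.003331 + 0.05138i)|111⟩

amp(|b₁b₂…⟩) = product of the factor amplitudes for bits b₁, b₂, …; only kets whose every factor amplitude is nonzero survive.
|000⟩: (-0.8756)(-0.9881)(0.7217) = 0.6244
|001⟩: (-0.8756)(-0.9881)(0.2649 + 0.6395i) = (0.2292 + 0.5533i)
|010⟩: (-0.8756)(0.154)(0.7217) = -0.09732
|011⟩: (-0.8756)(0.154)(0.2649 + 0.6395i) = (-0.03572 - 0.08623i)
|100⟩: (0.4573 + 0.1556i)(-0.9881)(0.7217) = (-0.3261 - 0.111i)
|101⟩: (0.4573 + 0.1556i)(-0.9881)(0.2649 + 0.6395i) = (-0.02138 - 0.3297i)
|110⟩: (0.4573 + 0.1556i)(0.154)(0.7217) = (0.05083 + 0.01729i)
|111⟩: (0.4573 + 0.1556i)(0.154)(0.2649 + 0.6395i) = (0.003331 + 0.05138i)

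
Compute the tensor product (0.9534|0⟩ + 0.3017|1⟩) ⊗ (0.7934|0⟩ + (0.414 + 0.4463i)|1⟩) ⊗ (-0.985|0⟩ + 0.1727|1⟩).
-0.7451|000⟩ + 0.1306|001⟩ + (-0.3888 - 0.4191i)|010⟩ + (0.06817 + 0.07348i)|011⟩ - 0.2358|100⟩ + 0.04134|101⟩ + (-0.123 - 0.1326i)|110⟩ + (0.02157 + 0.02325i)|111⟩

amp(|b₁b₂…⟩) = product of the factor amplitudes for bits b₁, b₂, …; only kets whose every factor amplitude is nonzero survive.
|000⟩: (0.9534)(0.7934)(-0.985) = -0.7451
|001⟩: (0.9534)(0.7934)(0.1727) = 0.1306
|010⟩: (0.9534)(0.414 + 0.4463i)(-0.985) = (-0.3888 - 0.4191i)
|011⟩: (0.9534)(0.414 + 0.4463i)(0.1727) = (0.06817 + 0.07348i)
|100⟩: (0.3017)(0.7934)(-0.985) = -0.2358
|101⟩: (0.3017)(0.7934)(0.1727) = 0.04134
|110⟩: (0.3017)(0.414 + 0.4463i)(-0.985) = (-0.123 - 0.1326i)
|111⟩: (0.3017)(0.414 + 0.4463i)(0.1727) = (0.02157 + 0.02325i)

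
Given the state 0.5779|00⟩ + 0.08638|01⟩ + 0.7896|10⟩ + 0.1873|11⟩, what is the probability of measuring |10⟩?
0.6235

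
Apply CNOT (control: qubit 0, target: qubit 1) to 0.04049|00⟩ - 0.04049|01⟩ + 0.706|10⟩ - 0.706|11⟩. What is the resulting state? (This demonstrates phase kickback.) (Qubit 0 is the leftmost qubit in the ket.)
0.04049|00⟩ - 0.04049|01⟩ - 0.706|10⟩ + 0.706|11⟩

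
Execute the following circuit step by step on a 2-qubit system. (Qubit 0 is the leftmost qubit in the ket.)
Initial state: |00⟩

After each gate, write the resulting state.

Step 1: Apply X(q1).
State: |01⟩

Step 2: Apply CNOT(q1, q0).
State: |11⟩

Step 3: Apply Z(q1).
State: -|11⟩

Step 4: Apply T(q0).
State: (-1/√2 - (1/√2)i)|11⟩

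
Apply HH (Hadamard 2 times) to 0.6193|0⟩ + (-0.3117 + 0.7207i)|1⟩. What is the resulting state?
0.6193|0⟩ + (-0.3117 + 0.7207i)|1⟩

H² = I, so an even number of Hadamards cancels: H^2 = I and the state is unchanged.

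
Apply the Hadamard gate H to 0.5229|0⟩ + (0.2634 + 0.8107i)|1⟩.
(0.556 + 0.5733i)|0⟩ + (0.1835 - 0.5733i)|1⟩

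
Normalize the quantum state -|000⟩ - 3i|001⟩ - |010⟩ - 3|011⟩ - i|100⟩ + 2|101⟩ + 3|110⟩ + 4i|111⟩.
-0.1414|000⟩ - 0.4243i|001⟩ - 0.1414|010⟩ - 0.4243|011⟩ - 0.1414i|100⟩ + 0.2828|101⟩ + 0.4243|110⟩ + 0.5657i|111⟩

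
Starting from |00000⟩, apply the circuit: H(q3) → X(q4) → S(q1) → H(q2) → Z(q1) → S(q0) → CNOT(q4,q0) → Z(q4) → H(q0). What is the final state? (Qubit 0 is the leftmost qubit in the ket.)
-1/√8|00001⟩ - 1/√8|00011⟩ - 1/√8|00101⟩ - 1/√8|00111⟩ + 1/√8|10001⟩ + 1/√8|10011⟩ + 1/√8|10101⟩ + 1/√8|10111⟩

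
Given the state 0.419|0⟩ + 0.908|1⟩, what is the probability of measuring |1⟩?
0.8245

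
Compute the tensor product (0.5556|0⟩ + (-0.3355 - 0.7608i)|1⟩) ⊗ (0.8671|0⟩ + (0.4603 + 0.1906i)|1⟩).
0.4818|00⟩ + (0.2557 + 0.1059i)|01⟩ + (-0.2909 - 0.6597i)|10⟩ + (-0.009422 - 0.4141i)|11⟩

amp(|b₁b₂…⟩) = product of the factor amplitudes for bits b₁, b₂, …; only kets whose every factor amplitude is nonzero survive.
|00⟩: (0.5556)(0.8671) = 0.4818
|01⟩: (0.5556)(0.4603 + 0.1906i) = (0.2557 + 0.1059i)
|10⟩: (-0.3355 - 0.7608i)(0.8671) = (-0.2909 - 0.6597i)
|11⟩: (-0.3355 - 0.7608i)(0.4603 + 0.1906i) = (-0.009422 - 0.4141i)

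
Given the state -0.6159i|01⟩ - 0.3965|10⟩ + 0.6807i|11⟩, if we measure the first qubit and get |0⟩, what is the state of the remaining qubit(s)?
-i|1⟩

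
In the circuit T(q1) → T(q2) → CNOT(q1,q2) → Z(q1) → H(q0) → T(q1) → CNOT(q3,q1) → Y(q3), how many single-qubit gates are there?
6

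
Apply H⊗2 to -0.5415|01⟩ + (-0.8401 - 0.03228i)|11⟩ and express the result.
(-0.6908 - 0.01614i)|00⟩ + (0.6908 + 0.01614i)|01⟩ + (0.1493 + 0.01614i)|10⟩ + (-0.1493 - 0.01614i)|11⟩

H⊗2 gives amp(|y⟩) = (1/2) Σ_x (−1)^(x·y) amp(|x⟩), where x·y is the number of positions in which both x and y have a 1.
|00⟩: (-0.5415 + (-0.8401 - 0.03228i))/2 = (-0.6908 - 0.01614i)
|01⟩: (0.5415 - (-0.8401 - 0.03228i))/2 = (0.6908 + 0.01614i)
|10⟩: (-0.5415 - (-0.8401 - 0.03228i))/2 = (0.1493 + 0.01614i)
|11⟩: (0.5415 + (-0.8401 - 0.03228i))/2 = (-0.1493 - 0.01614i)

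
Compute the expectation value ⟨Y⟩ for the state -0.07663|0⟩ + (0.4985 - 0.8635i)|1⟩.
0.1323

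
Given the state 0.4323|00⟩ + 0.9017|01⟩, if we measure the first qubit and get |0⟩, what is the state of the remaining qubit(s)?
0.4323|0⟩ + 0.9017|1⟩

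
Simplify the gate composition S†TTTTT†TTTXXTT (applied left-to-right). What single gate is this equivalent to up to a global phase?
S†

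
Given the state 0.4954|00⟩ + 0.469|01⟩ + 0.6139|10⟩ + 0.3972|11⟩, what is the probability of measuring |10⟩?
0.3769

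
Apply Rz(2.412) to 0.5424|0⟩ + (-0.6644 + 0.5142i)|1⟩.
(0.1935 - 0.5067i)|0⟩ + (-0.7174 - 0.4372i)|1⟩

Rz(2.412) = [[e^(−iθ/2), 0], [0, e^(iθ/2)]] with e^(±iθ/2) = cos(θ/2) ± i·sin(θ/2); θ = 2.412, cos(θ/2) ≈ 0.356759, sin(θ/2) ≈ 0.934196.
With a = amp(|0⟩) = 0.5424 and b = amp(|1⟩) = (-0.6644 + 0.5142i):
new amp(|0⟩) = (0.356759 - 0.934196i)·a = (0.1935 - 0.5067i)
new amp(|1⟩) = (0.356759 + 0.934196i)·b = (-0.7174 - 0.4372i)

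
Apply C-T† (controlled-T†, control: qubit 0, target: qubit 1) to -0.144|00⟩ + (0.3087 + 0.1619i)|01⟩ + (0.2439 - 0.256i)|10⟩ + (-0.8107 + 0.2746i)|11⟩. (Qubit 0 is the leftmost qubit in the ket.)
-0.144|00⟩ + (0.3087 + 0.1619i)|01⟩ + (0.2439 - 0.256i)|10⟩ + (-0.3791 + 0.7674i)|11⟩

C-T† leaves the control-|0⟩ kets |00⟩, |01⟩ unchanged and applies T† to qubit 1 on the control-|1⟩ pair (|10⟩, |11⟩).
T† = [[1, 0], [0, (1/√2 - (1/√2)i)]].
With a = amp(|10⟩) = (0.2439 - 0.256i) and b = amp(|11⟩) = (-0.8107 + 0.2746i):
new amp(|10⟩) = (1)·a = (0.2439 - 0.256i)
new amp(|11⟩) = (1/√2 - (1/√2)i)·b = (-0.3791 + 0.7674i)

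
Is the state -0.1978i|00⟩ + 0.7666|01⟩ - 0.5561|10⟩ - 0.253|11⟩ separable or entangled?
Entangled

Writing the state as a|00⟩ + b|01⟩ + c|10⟩ + d|11⟩, it is a product state iff ad − bc = 0.
Here (a, b, c, d) = (-0.1978i, 0.7666, -0.5561, -0.253): ad − bc = (-0.1978i)(-0.253) − (0.7666)(-0.5561) = (0.4263 + 0.05004i) ≠ 0, so the state is entangled.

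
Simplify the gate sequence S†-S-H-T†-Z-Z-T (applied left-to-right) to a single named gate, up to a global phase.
H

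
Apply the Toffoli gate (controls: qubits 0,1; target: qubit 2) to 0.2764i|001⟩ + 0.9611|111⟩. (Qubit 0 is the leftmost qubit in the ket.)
0.2764i|001⟩ + 0.9611|110⟩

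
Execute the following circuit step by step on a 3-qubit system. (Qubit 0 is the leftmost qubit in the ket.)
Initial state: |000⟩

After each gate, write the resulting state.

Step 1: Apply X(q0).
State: |100⟩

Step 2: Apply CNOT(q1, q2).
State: |100⟩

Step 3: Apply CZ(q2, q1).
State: |100⟩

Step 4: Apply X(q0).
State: |000⟩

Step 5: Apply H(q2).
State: 1/√2|000⟩ + 1/√2|001⟩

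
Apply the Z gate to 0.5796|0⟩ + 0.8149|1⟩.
0.5796|0⟩ - 0.8149|1⟩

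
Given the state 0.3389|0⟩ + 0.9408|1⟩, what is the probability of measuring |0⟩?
0.1149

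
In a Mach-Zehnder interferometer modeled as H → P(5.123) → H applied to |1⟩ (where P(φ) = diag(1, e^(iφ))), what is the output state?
(0.3004 + 0.4584i)|0⟩ + (0.6996 - 0.4584i)|1⟩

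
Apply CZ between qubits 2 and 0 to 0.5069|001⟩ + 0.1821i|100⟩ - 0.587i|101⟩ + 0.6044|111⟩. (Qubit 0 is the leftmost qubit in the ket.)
0.5069|001⟩ + 0.1821i|100⟩ + 0.587i|101⟩ - 0.6044|111⟩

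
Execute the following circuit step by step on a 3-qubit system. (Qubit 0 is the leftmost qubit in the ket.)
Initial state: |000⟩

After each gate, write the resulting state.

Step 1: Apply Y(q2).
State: i|001⟩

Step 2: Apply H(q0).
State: (1/√2)i|001⟩ + (1/√2)i|101⟩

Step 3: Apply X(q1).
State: (1/√2)i|011⟩ + (1/√2)i|111⟩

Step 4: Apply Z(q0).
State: (1/√2)i|011⟩ - (1/√2)i|111⟩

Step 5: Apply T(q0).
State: (1/√2)i|011⟩ + (1/2 - (1/2)i)|111⟩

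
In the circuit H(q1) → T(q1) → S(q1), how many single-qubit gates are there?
3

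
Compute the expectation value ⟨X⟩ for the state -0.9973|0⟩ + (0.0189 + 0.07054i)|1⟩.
-0.0377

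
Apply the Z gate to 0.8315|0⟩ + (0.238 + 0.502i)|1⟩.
0.8315|0⟩ + (-0.238 - 0.502i)|1⟩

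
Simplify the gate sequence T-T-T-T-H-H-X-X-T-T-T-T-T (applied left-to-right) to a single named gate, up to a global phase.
T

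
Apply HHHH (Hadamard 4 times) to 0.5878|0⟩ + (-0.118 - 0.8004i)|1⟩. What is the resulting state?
0.5878|0⟩ + (-0.118 - 0.8004i)|1⟩

H² = I, so an even number of Hadamards cancels: H^4 = I and the state is unchanged.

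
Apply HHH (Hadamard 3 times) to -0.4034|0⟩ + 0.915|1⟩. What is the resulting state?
0.3618|0⟩ - 0.9322|1⟩

H² = I, so H^3 = H: a single Hadamard. With (a, b) = (-0.4034, 0.915), H gives ((a + b)/√2, (a − b)/√2) = (0.3618, -0.9322).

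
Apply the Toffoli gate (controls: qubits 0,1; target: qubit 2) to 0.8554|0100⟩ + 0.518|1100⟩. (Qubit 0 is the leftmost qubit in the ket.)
0.8554|0100⟩ + 0.518|1110⟩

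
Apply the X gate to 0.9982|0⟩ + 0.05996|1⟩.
0.05996|0⟩ + 0.9982|1⟩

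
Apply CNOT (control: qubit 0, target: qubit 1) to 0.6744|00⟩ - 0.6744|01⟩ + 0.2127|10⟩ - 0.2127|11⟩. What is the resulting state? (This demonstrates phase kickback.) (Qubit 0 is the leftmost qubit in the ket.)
0.6744|00⟩ - 0.6744|01⟩ - 0.2127|10⟩ + 0.2127|11⟩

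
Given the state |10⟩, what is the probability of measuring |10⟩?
1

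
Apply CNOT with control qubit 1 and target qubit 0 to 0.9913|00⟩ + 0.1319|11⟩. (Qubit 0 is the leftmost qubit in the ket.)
0.9913|00⟩ + 0.1319|01⟩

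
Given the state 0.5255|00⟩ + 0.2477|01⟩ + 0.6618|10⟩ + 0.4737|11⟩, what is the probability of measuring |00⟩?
0.2762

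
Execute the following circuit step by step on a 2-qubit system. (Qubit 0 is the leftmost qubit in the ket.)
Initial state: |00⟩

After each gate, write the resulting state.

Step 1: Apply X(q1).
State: |01⟩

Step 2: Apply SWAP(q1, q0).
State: |10⟩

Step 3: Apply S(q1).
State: |10⟩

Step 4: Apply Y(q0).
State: -i|00⟩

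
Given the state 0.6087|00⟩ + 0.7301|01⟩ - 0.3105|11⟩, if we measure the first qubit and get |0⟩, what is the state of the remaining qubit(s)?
0.6404|0⟩ + 0.7681|1⟩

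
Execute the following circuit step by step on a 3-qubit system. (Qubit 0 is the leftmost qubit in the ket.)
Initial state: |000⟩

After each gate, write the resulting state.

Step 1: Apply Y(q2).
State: i|001⟩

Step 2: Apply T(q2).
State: (-1/√2 + (1/√2)i)|001⟩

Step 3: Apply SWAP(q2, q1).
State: (-1/√2 + (1/√2)i)|010⟩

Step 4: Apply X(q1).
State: (-1/√2 + (1/√2)i)|000⟩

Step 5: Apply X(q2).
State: (-1/√2 + (1/√2)i)|001⟩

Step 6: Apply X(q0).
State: (-1/√2 + (1/√2)i)|101⟩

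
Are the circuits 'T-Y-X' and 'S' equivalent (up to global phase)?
No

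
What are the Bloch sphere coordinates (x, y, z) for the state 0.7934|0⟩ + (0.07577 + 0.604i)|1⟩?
(0.1202, 0.9584, 0.2589)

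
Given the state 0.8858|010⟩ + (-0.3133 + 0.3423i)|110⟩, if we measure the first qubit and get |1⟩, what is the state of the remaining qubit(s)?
(-0.6752 + 0.7377i)|10⟩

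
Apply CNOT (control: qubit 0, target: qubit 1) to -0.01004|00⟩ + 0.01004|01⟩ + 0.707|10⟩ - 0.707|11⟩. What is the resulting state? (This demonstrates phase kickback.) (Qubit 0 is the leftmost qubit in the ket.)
-0.01004|00⟩ + 0.01004|01⟩ - 0.707|10⟩ + 0.707|11⟩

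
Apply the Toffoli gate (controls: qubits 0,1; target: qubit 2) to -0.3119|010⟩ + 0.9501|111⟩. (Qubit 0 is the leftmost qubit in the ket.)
-0.3119|010⟩ + 0.9501|110⟩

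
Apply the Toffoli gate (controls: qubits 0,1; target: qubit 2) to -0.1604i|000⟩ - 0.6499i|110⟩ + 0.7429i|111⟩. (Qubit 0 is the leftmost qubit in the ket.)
-0.1604i|000⟩ + 0.7429i|110⟩ - 0.6499i|111⟩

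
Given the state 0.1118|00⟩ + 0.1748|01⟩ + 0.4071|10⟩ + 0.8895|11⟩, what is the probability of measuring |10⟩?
0.1657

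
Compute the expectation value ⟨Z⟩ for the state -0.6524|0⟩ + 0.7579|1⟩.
-0.1488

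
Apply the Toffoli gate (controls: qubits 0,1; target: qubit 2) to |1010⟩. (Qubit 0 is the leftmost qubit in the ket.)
|1010⟩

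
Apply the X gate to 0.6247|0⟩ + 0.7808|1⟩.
0.7808|0⟩ + 0.6247|1⟩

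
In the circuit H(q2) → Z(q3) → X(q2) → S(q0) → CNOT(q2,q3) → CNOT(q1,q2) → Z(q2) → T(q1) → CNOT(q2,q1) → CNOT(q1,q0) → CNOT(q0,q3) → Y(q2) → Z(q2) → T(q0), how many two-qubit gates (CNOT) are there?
5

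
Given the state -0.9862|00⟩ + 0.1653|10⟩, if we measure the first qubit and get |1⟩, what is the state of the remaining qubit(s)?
|0⟩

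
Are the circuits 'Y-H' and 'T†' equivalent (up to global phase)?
No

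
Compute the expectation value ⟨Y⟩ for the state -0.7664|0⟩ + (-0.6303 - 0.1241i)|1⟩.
0.1902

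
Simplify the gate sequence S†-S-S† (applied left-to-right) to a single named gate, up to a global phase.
S†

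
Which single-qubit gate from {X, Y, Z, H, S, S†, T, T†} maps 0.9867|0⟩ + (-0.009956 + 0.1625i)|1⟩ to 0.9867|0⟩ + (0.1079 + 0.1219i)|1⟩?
T†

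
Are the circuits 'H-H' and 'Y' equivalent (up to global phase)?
No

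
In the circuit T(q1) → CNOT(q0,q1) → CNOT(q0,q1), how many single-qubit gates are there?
1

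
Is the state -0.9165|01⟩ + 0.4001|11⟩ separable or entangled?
Separable

Writing the state as a|00⟩ + b|01⟩ + c|10⟩ + d|11⟩, it is a product state iff ad − bc = 0.
Here (a, b, c, d) = (0, -0.9165, 0, 0.4001): ad − bc = (0)(0.4001) − (-0.9165)(0) = 0, so the state is separable.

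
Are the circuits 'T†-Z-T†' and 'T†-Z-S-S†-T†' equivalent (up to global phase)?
Yes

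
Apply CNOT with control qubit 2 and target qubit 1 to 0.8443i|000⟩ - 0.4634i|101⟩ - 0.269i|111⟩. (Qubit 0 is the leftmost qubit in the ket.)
0.8443i|000⟩ - 0.269i|101⟩ - 0.4634i|111⟩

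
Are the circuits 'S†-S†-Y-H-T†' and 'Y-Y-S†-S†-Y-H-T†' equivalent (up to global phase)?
Yes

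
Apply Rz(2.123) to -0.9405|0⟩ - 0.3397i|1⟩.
(-0.4586 + 0.8211i)|0⟩ + (0.2966 - 0.1656i)|1⟩

Rz(2.123) = [[e^(−iθ/2), 0], [0, e^(iθ/2)]] with e^(±iθ/2) = cos(θ/2) ± i·sin(θ/2); θ = 2.123, cos(θ/2) ≈ 0.487563, sin(θ/2) ≈ 0.873088.
With a = amp(|0⟩) = -0.9405 and b = amp(|1⟩) = -0.3397i:
new amp(|0⟩) = (0.487563 - 0.873088i)·a = (-0.4586 + 0.8211i)
new amp(|1⟩) = (0.487563 + 0.873088i)·b = (0.2966 - 0.1656i)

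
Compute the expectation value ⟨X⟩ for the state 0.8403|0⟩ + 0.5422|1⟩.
0.9112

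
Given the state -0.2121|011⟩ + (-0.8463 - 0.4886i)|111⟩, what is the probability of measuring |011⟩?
0.04499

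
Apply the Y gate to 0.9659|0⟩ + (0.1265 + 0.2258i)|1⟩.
(0.2258 - 0.1265i)|0⟩ + 0.9659i|1⟩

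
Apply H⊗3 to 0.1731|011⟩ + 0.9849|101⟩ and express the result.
0.4094|000⟩ - 0.4094|001⟩ + 0.287|010⟩ - 0.287|011⟩ - 0.287|100⟩ + 0.287|101⟩ - 0.4094|110⟩ + 0.4094|111⟩

H⊗3 gives amp(|y⟩) = (1/2√2) Σ_x (−1)^(x·y) amp(|x⟩), where x·y is the number of positions in which both x and y have a 1.
|000⟩: (0.1731 + 0.9849)/(2√2) = 0.4094
|001⟩: (-0.1731 - 0.9849)/(2√2) = -0.4094
|010⟩: (-0.1731 + 0.9849)/(2√2) = 0.287
|011⟩: (0.1731 - 0.9849)/(2√2) = -0.287
|100⟩: (0.1731 - 0.9849)/(2√2) = -0.287
|101⟩: (-0.1731 + 0.9849)/(2√2) = 0.287
|110⟩: (-0.1731 - 0.9849)/(2√2) = -0.4094
|111⟩: (0.1731 + 0.9849)/(2√2) = 0.4094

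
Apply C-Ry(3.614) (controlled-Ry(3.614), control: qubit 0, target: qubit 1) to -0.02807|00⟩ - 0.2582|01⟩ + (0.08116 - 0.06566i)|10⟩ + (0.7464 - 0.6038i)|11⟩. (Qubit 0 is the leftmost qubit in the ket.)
-0.02807|00⟩ - 0.2582|01⟩ + (-0.7447 + 0.6024i)|10⟩ + (-0.09576 + 0.07746i)|11⟩

C-Ry(3.614) leaves the control-|0⟩ kets |00⟩, |01⟩ unchanged and applies Ry(3.614) to qubit 1 on the control-|1⟩ pair (|10⟩, |11⟩).
Ry(3.614) = [[cos(θ/2), −sin(θ/2)], [sin(θ/2), cos(θ/2)]]; θ = 3.614, cos(θ/2) ≈ -0.234013, sin(θ/2) ≈ 0.972233.
With a = amp(|10⟩) = (0.08116 - 0.06566i) and b = amp(|11⟩) = (0.7464 - 0.6038i):
new amp(|10⟩) = (-0.234013)·a + (-0.972233)·b = (-0.7447 + 0.6024i)
new amp(|11⟩) = (0.972233)·a + (-0.234013)·b = (-0.09576 + 0.07746i)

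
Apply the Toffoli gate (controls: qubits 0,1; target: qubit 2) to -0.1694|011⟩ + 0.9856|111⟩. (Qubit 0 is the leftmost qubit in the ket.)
-0.1694|011⟩ + 0.9856|110⟩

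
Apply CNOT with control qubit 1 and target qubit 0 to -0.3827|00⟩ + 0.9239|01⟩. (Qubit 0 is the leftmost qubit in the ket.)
-0.3827|00⟩ + 0.9239|11⟩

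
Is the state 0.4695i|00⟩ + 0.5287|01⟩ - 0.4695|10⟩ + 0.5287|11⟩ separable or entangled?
Entangled

Writing the state as a|00⟩ + b|01⟩ + c|10⟩ + d|11⟩, it is a product state iff ad − bc = 0.
Here (a, b, c, d) = (0.4695i, 0.5287, -0.4695, 0.5287): ad − bc = (0.4695i)(0.5287) − (0.5287)(-0.4695) = (0.2482 + 0.2482i) ≠ 0, so the state is entangled.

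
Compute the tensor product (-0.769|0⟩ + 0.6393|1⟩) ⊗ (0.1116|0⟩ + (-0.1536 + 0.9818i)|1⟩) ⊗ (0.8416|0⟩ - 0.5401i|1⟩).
-0.07223|000⟩ + 0.04635i|001⟩ + (0.09941 - 0.6354i)|010⟩ + (-0.4078 - 0.0638i)|011⟩ + 0.06004|100⟩ - 0.03853i|101⟩ + (-0.08264 + 0.5282i)|110⟩ + (0.339 + 0.05304i)|111⟩

amp(|b₁b₂…⟩) = product of the factor amplitudes for bits b₁, b₂, …; only kets whose every factor amplitude is nonzero survive.
|000⟩: (-0.769)(0.1116)(0.8416) = -0.07223
|001⟩: (-0.769)(0.1116)(-0.5401i) = 0.04635i
|010⟩: (-0.769)(-0.1536 + 0.9818i)(0.8416) = (0.09941 - 0.6354i)
|011⟩: (-0.769)(-0.1536 + 0.9818i)(-0.5401i) = (-0.4078 - 0.0638i)
|100⟩: (0.6393)(0.1116)(0.8416) = 0.06004
|101⟩: (0.6393)(0.1116)(-0.5401i) = -0.03853i
|110⟩: (0.6393)(-0.1536 + 0.9818i)(0.8416) = (-0.08264 + 0.5282i)
|111⟩: (0.6393)(-0.1536 + 0.9818i)(-0.5401i) = (0.339 + 0.05304i)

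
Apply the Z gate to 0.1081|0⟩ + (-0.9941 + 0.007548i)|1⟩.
0.1081|0⟩ + (0.9941 - 0.007548i)|1⟩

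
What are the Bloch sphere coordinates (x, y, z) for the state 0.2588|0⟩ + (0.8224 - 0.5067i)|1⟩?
(0.4257, -0.2623, -0.8661)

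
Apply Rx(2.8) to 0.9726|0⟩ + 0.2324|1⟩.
(0.1653 - 0.229i)|0⟩ + (0.0395 - 0.9584i)|1⟩

Rx(2.8) = [[cos(θ/2), −i·sin(θ/2)], [−i·sin(θ/2), cos(θ/2)]]; θ = 2.8, cos(θ/2) ≈ 0.169967, sin(θ/2) ≈ 0.98545.
With a = amp(|0⟩) = 0.9726 and b = amp(|1⟩) = 0.2324:
new amp(|0⟩) = (0.169967)·a + (-0.98545i)·b = (0.1653 - 0.229i)
new amp(|1⟩) = (-0.98545i)·a + (0.169967)·b = (0.0395 - 0.9584i)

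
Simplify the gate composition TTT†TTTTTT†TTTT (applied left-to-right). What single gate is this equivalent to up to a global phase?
T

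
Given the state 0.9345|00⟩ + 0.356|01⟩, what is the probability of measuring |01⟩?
0.1267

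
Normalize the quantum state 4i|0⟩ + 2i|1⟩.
0.8944i|0⟩ + (1/√5)i|1⟩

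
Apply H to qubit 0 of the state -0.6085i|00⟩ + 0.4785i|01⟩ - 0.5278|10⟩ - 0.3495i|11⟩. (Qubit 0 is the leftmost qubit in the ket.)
(-0.3732 - 0.4303i)|00⟩ + 0.09122i|01⟩ + (0.3732 - 0.4303i)|10⟩ + 0.5855i|11⟩

H on qubit 0 mixes each pair of kets that differ only in qubit 0: amplitudes (a, b) of (|…0…⟩, |…1…⟩) become ((a + b)/√2, (a − b)/√2). Kets absent from the input have amplitude 0.
(|00⟩, |10⟩): (a, b) = (-0.6085i, -0.5278) → ((-0.3732 - 0.4303i), (0.3732 - 0.4303i))
(|01⟩, |11⟩): (a, b) = (0.4785i, -0.3495i) → (0.09122i, 0.5855i)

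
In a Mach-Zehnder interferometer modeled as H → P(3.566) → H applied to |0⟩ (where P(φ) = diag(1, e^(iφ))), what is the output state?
(0.04436 - 0.2059i)|0⟩ + (0.9556 + 0.2059i)|1⟩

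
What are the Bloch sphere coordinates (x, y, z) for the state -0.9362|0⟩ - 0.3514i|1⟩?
(0, 0.658, 0.753)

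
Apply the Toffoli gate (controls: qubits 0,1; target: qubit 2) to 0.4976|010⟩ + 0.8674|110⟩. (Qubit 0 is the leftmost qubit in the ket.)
0.4976|010⟩ + 0.8674|111⟩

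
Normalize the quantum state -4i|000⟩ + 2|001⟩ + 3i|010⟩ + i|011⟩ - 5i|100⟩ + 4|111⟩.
-0.4747i|000⟩ + 0.2374|001⟩ + 0.356i|010⟩ + 0.1187i|011⟩ - 0.5934i|100⟩ + 0.4747|111⟩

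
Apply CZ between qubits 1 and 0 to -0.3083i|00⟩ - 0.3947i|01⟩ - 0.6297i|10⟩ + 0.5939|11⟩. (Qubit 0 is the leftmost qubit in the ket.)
-0.3083i|00⟩ - 0.3947i|01⟩ - 0.6297i|10⟩ - 0.5939|11⟩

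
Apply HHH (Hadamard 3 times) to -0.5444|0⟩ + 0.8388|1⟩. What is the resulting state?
0.2082|0⟩ - 0.9781|1⟩

H² = I, so H^3 = H: a single Hadamard. With (a, b) = (-0.5444, 0.8388), H gives ((a + b)/√2, (a − b)/√2) = (0.2082, -0.9781).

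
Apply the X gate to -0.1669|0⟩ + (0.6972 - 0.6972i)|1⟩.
(0.6972 - 0.6972i)|0⟩ - 0.1669|1⟩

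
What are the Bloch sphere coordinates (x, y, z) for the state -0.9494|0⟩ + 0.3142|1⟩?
(-0.5966, 0, 0.8026)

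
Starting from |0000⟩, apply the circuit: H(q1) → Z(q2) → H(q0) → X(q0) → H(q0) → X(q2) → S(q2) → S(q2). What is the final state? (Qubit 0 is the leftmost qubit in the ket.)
-1/√2|0010⟩ - 1/√2|0110⟩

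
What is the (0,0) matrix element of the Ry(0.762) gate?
0.9283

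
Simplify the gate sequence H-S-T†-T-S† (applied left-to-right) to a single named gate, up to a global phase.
H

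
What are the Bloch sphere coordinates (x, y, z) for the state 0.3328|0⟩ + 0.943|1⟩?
(0.6277, 0, -0.7785)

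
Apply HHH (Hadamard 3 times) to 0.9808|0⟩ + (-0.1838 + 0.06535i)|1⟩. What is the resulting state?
(0.5636 + 0.04621i)|0⟩ + (0.8235 - 0.04621i)|1⟩

H² = I, so H^3 = H: a single Hadamard. With (a, b) = (0.9808, (-0.1838 + 0.06535i)), H gives ((a + b)/√2, (a − b)/√2) = ((0.5636 + 0.04621i), (0.8235 - 0.04621i)).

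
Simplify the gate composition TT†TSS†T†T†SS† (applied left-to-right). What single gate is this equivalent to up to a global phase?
T†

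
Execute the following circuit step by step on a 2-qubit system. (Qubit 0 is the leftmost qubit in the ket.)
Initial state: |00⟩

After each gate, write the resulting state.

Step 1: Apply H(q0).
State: 1/√2|00⟩ + 1/√2|10⟩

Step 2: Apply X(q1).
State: 1/√2|01⟩ + 1/√2|11⟩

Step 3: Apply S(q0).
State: 1/√2|01⟩ + (1/√2)i|11⟩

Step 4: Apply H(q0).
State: (1/2 + (1/2)i)|01⟩ + (1/2 - (1/2)i)|11⟩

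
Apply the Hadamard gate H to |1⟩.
1/√2|0⟩ - 1/√2|1⟩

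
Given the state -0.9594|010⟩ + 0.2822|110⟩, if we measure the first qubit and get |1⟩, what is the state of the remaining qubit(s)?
|10⟩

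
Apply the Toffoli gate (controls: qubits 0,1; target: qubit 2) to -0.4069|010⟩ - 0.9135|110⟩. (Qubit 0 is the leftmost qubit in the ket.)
-0.4069|010⟩ - 0.9135|111⟩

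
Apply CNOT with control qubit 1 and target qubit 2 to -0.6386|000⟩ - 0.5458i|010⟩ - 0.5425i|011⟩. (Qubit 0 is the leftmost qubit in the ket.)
-0.6386|000⟩ - 0.5425i|010⟩ - 0.5458i|011⟩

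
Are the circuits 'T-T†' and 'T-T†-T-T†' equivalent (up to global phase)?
Yes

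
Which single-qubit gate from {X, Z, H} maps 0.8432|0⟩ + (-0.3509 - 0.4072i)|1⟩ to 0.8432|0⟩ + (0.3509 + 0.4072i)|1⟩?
Z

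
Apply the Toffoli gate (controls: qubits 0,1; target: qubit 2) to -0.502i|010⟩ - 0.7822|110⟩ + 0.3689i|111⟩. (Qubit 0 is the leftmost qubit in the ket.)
-0.502i|010⟩ + 0.3689i|110⟩ - 0.7822|111⟩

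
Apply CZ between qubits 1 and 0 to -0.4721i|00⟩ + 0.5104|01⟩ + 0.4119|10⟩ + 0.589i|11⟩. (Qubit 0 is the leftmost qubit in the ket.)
-0.4721i|00⟩ + 0.5104|01⟩ + 0.4119|10⟩ - 0.589i|11⟩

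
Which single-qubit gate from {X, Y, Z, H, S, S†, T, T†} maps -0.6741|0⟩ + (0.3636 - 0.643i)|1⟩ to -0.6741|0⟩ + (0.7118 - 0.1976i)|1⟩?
T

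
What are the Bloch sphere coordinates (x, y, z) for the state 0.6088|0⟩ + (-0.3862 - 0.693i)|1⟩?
(-0.4702, -0.8438, -0.2588)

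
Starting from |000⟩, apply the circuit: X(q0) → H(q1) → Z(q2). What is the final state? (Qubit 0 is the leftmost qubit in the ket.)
1/√2|100⟩ + 1/√2|110⟩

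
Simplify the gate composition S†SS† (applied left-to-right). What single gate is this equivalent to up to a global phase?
S†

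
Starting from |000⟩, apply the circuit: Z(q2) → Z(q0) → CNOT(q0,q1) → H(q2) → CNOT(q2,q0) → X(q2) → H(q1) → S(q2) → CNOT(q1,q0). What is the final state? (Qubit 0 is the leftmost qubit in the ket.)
(1/2)i|001⟩ + 1/2|010⟩ + 1/2|100⟩ + (1/2)i|111⟩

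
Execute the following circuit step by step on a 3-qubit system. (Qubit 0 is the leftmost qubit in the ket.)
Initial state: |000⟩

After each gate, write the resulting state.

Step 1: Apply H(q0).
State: 1/√2|000⟩ + 1/√2|100⟩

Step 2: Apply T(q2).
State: 1/√2|000⟩ + 1/√2|100⟩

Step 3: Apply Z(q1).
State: 1/√2|000⟩ + 1/√2|100⟩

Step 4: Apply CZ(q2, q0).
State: 1/√2|000⟩ + 1/√2|100⟩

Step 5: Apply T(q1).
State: 1/√2|000⟩ + 1/√2|100⟩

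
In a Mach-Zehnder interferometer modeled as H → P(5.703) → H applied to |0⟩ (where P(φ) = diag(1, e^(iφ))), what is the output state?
(0.9182 - 0.2741i)|0⟩ + (0.08182 + 0.2741i)|1⟩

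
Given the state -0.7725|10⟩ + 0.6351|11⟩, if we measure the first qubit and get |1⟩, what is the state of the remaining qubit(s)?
-0.7725|0⟩ + 0.6351|1⟩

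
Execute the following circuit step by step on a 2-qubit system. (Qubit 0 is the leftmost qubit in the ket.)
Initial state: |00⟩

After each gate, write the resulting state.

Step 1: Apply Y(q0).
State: i|10⟩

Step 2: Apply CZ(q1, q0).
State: i|10⟩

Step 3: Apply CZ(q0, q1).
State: i|10⟩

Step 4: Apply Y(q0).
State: |00⟩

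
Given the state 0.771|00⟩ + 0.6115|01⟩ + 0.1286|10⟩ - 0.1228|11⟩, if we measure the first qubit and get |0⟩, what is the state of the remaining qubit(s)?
0.7835|0⟩ + 0.6214|1⟩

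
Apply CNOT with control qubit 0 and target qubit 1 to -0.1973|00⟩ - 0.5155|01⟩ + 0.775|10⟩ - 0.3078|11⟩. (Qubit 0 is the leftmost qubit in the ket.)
-0.1973|00⟩ - 0.5155|01⟩ - 0.3078|10⟩ + 0.775|11⟩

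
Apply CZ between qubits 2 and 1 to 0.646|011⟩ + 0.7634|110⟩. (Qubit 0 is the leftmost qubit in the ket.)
-0.646|011⟩ + 0.7634|110⟩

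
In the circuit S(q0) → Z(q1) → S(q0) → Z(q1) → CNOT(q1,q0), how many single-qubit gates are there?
4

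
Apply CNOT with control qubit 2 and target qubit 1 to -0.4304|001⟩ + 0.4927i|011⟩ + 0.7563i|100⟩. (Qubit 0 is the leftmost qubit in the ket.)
0.4927i|001⟩ - 0.4304|011⟩ + 0.7563i|100⟩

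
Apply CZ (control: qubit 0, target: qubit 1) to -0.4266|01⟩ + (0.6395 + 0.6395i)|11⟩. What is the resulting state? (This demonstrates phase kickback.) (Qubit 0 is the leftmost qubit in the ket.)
-0.4266|01⟩ + (-0.6395 - 0.6395i)|11⟩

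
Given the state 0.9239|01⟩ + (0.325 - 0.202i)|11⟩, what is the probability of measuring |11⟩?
0.1464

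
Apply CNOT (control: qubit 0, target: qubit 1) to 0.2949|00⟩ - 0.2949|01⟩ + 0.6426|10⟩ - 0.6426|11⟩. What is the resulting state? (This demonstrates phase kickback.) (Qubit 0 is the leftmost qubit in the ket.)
0.2949|00⟩ - 0.2949|01⟩ - 0.6426|10⟩ + 0.6426|11⟩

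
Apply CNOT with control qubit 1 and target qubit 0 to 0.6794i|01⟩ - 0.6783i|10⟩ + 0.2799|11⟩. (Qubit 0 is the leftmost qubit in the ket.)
0.2799|01⟩ - 0.6783i|10⟩ + 0.6794i|11⟩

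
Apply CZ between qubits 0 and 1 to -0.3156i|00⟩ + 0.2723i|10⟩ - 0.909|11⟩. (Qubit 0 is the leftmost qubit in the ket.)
-0.3156i|00⟩ + 0.2723i|10⟩ + 0.909|11⟩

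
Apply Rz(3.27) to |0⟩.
(-0.06416 - 0.9979i)|0⟩

Rz(3.27) = [[e^(−iθ/2), 0], [0, e^(iθ/2)]] with e^(±iθ/2) = cos(θ/2) ± i·sin(θ/2); θ = 3.27, cos(θ/2) ≈ -0.0641596, sin(θ/2) ≈ 0.99794.
With a = amp(|0⟩) = 1 and b = amp(|1⟩) = 0:
new amp(|0⟩) = (-0.0641596 - 0.99794i)·a = (-0.06416 - 0.9979i)
new amp(|1⟩) = (-0.0641596 + 0.99794i)·b = 0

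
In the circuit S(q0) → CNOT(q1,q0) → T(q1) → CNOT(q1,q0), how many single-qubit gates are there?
2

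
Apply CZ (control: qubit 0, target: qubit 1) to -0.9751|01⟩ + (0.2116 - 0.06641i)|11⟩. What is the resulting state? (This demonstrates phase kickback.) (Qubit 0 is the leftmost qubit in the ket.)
-0.9751|01⟩ + (-0.2116 + 0.06641i)|11⟩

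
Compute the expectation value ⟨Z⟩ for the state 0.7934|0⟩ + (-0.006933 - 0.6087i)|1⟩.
0.2589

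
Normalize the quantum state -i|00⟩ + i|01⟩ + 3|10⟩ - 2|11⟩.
-0.2582i|00⟩ + 0.2582i|01⟩ + 0.7746|10⟩ - 0.5164|11⟩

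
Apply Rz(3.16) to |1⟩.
(-0.009204 + i)|1⟩

Rz(3.16) = [[e^(−iθ/2), 0], [0, e^(iθ/2)]] with e^(±iθ/2) = cos(θ/2) ± i·sin(θ/2); θ = 3.16, cos(θ/2) ≈ -0.00920354, sin(θ/2) ≈ 0.999958.
With a = amp(|0⟩) = 0 and b = amp(|1⟩) = 1:
new amp(|0⟩) = (-0.00920354 - 0.999958i)·a = 0
new amp(|1⟩) = (-0.00920354 + 0.999958i)·b = (-0.009204 + i)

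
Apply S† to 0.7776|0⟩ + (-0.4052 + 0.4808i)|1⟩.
0.7776|0⟩ + (0.4808 + 0.4052i)|1⟩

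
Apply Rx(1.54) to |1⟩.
-0.6961i|0⟩ + 0.7179|1⟩

Rx(1.54) = [[cos(θ/2), −i·sin(θ/2)], [−i·sin(θ/2), cos(θ/2)]]; θ = 1.54, cos(θ/2) ≈ 0.717911, sin(θ/2) ≈ 0.696135.
With a = amp(|0⟩) = 0 and b = amp(|1⟩) = 1:
new amp(|0⟩) = (0.717911)·a + (-0.696135i)·b = -0.6961i
new amp(|1⟩) = (-0.696135i)·a + (0.717911)·b = 0.7179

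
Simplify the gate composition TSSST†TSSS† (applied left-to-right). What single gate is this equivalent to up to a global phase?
T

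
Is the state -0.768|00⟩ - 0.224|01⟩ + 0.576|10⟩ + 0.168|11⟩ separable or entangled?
Separable

Writing the state as a|00⟩ + b|01⟩ + c|10⟩ + d|11⟩, it is a product state iff ad − bc = 0.
Here (a, b, c, d) = (-0.768, -0.224, 0.576, 0.168): ad − bc = (-0.768)(0.168) − (-0.224)(0.576) = 0, so the state is separable.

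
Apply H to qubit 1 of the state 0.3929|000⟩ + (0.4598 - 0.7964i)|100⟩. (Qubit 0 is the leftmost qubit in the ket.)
0.2778|000⟩ + 0.2778|010⟩ + (0.3251 - 0.5631i)|100⟩ + (0.3251 - 0.5631i)|110⟩

H on qubit 1 mixes each pair of kets that differ only in qubit 1: amplitudes (a, b) of (|…0…⟩, |…1…⟩) become ((a + b)/√2, (a − b)/√2). Kets absent from the input have amplitude 0.
(|000⟩, |010⟩): (a, b) = (0.3929, 0) → (0.2778, 0.2778)
(|100⟩, |110⟩): (a, b) = ((0.4598 - 0.7964i), 0) → ((0.3251 - 0.5631i), (0.3251 - 0.5631i))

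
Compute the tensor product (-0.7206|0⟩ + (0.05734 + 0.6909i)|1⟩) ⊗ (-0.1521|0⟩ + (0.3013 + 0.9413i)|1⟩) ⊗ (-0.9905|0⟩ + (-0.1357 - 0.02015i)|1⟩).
-0.1086|000⟩ + (-0.01487 - 0.002209i)|001⟩ + (0.2151 + 0.6719i)|010⟩ + (0.01579 + 0.09642i)|011⟩ + (0.008639 + 0.1041i)|100⟩ + (-0.000934 + 0.01444i)|101⟩ + (0.6271 - 0.2597i)|110⟩ + (0.09119 - 0.02282i)|111⟩

amp(|b₁b₂…⟩) = product of the factor amplitudes for bits b₁, b₂, …; only kets whose every factor amplitude is nonzero survive.
|000⟩: (-0.7206)(-0.1521)(-0.9905) = -0.1086
|001⟩: (-0.7206)(-0.1521)(-0.1357 - 0.02015i) = (-0.01487 - 0.002209i)
|010⟩: (-0.7206)(0.3013 + 0.9413i)(-0.9905) = (0.2151 + 0.6719i)
|011⟩: (-0.7206)(0.3013 + 0.9413i)(-0.1357 - 0.02015i) = (0.01579 + 0.09642i)
|100⟩: (0.05734 + 0.6909i)(-0.1521)(-0.9905) = (0.008639 + 0.1041i)
|101⟩: (0.05734 + 0.6909i)(-0.1521)(-0.1357 - 0.02015i) = (-0.000934 + 0.01444i)
|110⟩: (0.05734 + 0.6909i)(0.3013 + 0.9413i)(-0.9905) = (0.6271 - 0.2597i)
|111⟩: (0.05734 + 0.6909i)(0.3013 + 0.9413i)(-0.1357 - 0.02015i) = (0.09119 - 0.02282i)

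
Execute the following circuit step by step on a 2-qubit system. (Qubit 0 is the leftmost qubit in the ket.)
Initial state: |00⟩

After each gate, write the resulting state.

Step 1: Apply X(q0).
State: |10⟩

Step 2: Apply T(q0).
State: (1/√2 + (1/√2)i)|10⟩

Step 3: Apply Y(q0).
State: (1/√2 - (1/√2)i)|00⟩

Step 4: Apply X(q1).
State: (1/√2 - (1/√2)i)|01⟩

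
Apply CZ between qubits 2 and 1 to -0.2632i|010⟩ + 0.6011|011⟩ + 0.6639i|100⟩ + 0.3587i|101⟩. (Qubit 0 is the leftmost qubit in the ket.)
-0.2632i|010⟩ - 0.6011|011⟩ + 0.6639i|100⟩ + 0.3587i|101⟩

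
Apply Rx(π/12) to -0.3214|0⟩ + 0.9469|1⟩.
(-0.3187 - 0.1236i)|0⟩ + (0.9388 + 0.04195i)|1⟩

Rx(π/12) = [[cos(θ/2), −i·sin(θ/2)], [−i·sin(θ/2), cos(θ/2)]]; θ = π/12, cos(θ/2) ≈ 0.991445, sin(θ/2) ≈ 0.130526.
With a = amp(|0⟩) = -0.3214 and b = amp(|1⟩) = 0.9469:
new amp(|0⟩) = (0.991445)·a + (-0.130526i)·b = (-0.3187 - 0.1236i)
new amp(|1⟩) = (-0.130526i)·a + (0.991445)·b = (0.9388 + 0.04195i)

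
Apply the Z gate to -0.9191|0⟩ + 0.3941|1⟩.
-0.9191|0⟩ - 0.3941|1⟩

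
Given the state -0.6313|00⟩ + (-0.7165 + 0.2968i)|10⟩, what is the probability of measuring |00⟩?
0.3985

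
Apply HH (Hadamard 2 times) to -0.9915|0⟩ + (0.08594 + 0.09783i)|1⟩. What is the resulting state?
-0.9915|0⟩ + (0.08594 + 0.09783i)|1⟩

H² = I, so an even number of Hadamards cancels: H^2 = I and the state is unchanged.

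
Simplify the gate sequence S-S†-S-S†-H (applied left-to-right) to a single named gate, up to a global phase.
H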